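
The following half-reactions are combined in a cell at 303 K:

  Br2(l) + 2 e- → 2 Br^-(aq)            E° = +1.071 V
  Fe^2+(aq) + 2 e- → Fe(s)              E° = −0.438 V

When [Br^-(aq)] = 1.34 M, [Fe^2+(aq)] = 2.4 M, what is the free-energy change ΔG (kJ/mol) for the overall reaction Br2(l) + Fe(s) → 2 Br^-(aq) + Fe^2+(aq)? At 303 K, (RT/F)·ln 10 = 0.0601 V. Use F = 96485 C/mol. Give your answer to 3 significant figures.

−288 kJ/mol

E°cell = +1.071 − (−0.438) = +1.509 V; the balanced reaction transfers n = 2 electrons.
Q = [Br^-(aq)]^2·[Fe^2+(aq)] = 4.31, so log Q = 0.634 and E = +1.509 − (0.0601/2)(0.634) = +1.4899 V.
Finally ΔG = −nFE = −(2)(96485 C/mol)(+1.4899 V) = −288 kJ/mol.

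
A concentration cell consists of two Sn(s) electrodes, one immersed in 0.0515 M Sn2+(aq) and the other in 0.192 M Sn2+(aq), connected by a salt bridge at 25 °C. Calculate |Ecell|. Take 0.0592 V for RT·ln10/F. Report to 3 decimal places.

0.017 V

For a concentration cell E°cell = 0, since both electrodes use the same couple.
The compartment with the higher Sn2+(aq) concentration (0.192 M) acts as the cathode; ions are reduced there and produced at the dilute (0.0515 M) anode.
With n = 2, Ecell = −(0.0592/2)·log([dilute]/[conc]) = −(0.0592/2)·log(0.0515/0.192) = +0.017 V.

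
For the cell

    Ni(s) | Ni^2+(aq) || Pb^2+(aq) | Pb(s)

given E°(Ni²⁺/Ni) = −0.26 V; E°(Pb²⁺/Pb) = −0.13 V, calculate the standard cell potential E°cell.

+0.13 V

By convention the left-hand electrode in cell notation is the anode (oxidation) and the right-hand electrode is the cathode (reduction).
E°cell = E°(right) − E°(left) = −0.13 − (−0.26) = +0.13 V.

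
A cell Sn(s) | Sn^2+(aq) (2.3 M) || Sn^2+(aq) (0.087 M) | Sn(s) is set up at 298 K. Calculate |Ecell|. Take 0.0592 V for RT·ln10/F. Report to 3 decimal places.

0.042 V

For a concentration cell E°cell = 0, since both electrodes use the same couple.
The compartment with the higher Sn^2+(aq) concentration (2.3 M) acts as the cathode; ions are reduced there and produced at the dilute (0.087 M) anode.
With n = 2, Ecell = −(0.0592/2)·log([dilute]/[conc]) = −(0.0592/2)·log(0.087/2.3) = +0.042 V.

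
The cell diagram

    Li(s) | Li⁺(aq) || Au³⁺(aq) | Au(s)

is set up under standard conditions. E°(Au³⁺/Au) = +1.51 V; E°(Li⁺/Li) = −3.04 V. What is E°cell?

+4.55 V

By convention the left-hand electrode in cell notation is the anode (oxidation) and the right-hand electrode is the cathode (reduction).
E°cell = E°(right) − E°(left) = +1.51 − (−3.04) = +4.55 V.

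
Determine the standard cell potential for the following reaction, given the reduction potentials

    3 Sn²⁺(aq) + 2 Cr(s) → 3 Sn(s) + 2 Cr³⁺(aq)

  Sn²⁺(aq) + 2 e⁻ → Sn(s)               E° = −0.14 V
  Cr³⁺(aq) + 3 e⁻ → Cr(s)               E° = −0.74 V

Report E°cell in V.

+0.60 V

Sn²⁺(aq) gains electrons, so the Sn²⁺/Sn couple is the cathode; the Cr³⁺/Cr couple is the anode.
E°cell = E°(cathode) − E°(anode) = −0.14 − (−0.74) = +0.60 V.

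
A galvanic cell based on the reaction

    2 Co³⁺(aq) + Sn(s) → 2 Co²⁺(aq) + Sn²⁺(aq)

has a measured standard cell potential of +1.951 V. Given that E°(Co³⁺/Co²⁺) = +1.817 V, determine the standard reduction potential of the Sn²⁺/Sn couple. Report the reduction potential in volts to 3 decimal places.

−0.134 V

In the reaction as written the Co³⁺/Co²⁺ couple is reduced (cathode) and Sn²⁺/Sn is oxidized (anode), so E°cell = E°(Co³⁺/Co²⁺) − E°(Sn²⁺/Sn).
E°(Sn²⁺/Sn) = E°(cathode) − E°cell = +1.817 − (+1.951) = −0.134 V.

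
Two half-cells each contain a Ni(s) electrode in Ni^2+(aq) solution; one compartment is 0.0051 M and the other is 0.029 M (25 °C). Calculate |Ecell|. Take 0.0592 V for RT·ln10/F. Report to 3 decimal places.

0.022 V

For a concentration cell E°cell = 0, since both electrodes use the same couple.
The compartment with the higher Ni^2+(aq) concentration (0.029 M) acts as the cathode; ions are reduced there and produced at the dilute (0.0051 M) anode.
With n = 2, Ecell = −(0.0592/2)·log([dilute]/[conc]) = −(0.0592/2)·log(0.0051/0.029) = +0.022 V.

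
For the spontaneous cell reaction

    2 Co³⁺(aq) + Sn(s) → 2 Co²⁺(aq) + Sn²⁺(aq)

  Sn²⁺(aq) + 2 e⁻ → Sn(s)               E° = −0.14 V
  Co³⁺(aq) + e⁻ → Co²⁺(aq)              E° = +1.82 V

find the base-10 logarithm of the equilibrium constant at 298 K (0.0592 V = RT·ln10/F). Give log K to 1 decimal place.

The Co³⁺/Co²⁺ couple is reduced (cathode); E°cell = +1.82 − (−0.14) = +1.96 V with n = 2.
At equilibrium E = 0, so log K = nE°cell / 0.0592 = (2)(+1.96) / 0.0592 = 66.2.

log K = 66.2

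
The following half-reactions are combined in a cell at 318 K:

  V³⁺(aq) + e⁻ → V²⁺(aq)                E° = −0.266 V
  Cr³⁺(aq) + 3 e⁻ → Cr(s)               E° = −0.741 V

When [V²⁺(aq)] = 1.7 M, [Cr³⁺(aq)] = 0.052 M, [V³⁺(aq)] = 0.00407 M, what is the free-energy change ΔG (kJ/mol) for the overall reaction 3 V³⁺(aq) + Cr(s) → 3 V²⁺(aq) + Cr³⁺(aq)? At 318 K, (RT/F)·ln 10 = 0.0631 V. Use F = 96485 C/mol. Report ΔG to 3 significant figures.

−97.4 kJ/mol

The standard cell potential is −0.266 − (−0.741) = +0.475 V, with n = 3 electrons in the balanced equation.
Here Q = ([V²⁺(aq)]^3·[Cr³⁺(aq)]) / [V³⁺(aq)]^3 = 3.79×10^6 (log Q = 6.579), giving E = +0.475 − (0.0631/3)·(6.579) = +0.3366 V.
Then ΔG = −nFE = −3 × 96485 × +0.3366 J/mol = −97.4 kJ/mol.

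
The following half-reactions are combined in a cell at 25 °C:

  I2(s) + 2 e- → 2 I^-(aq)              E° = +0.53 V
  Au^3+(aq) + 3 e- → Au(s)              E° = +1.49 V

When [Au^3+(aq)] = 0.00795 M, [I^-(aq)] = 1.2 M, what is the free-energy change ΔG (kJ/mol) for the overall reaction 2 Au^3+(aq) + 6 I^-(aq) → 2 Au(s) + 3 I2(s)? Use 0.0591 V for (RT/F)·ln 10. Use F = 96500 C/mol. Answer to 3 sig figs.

With Au³⁺/Au reduced at the cathode, E°cell = +1.49 − (+0.53) = +0.96 V and n = 6.
Here Q = 1 / ([Au^3+(aq)]^2·[I^-(aq)]^6) = 5.3×10^3 (log Q = 3.724), giving E = +0.96 − (0.0591/6)·(3.724) = +0.9233 V.
ΔG = −nFE = −(6)(96500)(+0.9233) J/mol = −535 kJ/mol.

−535 kJ/mol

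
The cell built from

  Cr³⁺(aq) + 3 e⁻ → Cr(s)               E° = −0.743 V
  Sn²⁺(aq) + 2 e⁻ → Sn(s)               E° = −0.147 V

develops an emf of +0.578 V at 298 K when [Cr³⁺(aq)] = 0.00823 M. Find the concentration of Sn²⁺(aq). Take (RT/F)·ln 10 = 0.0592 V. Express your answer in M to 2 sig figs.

The Sn²⁺/Sn couple has the larger reduction potential, so it is the cathode: E°cell = −0.147 − (−0.743) = +0.596 V and n = 6.
Since E = E° − (0.0592/n)·log Q, log Q = n(E° − E)/0.0592 = 1.824.
The balanced reaction is 3 Sn²⁺(aq) + 2 Cr(s) → 3 Sn(s) + 2 Cr³⁺(aq), so Q = [Cr³⁺(aq)]^2 / [Sn²⁺(aq)]^3.
Isolating [Sn²⁺(aq)] in Q = 10^{1.824} yields log [Sn²⁺(aq)] = −1.998, i.e. 0.010 M.

0.010 M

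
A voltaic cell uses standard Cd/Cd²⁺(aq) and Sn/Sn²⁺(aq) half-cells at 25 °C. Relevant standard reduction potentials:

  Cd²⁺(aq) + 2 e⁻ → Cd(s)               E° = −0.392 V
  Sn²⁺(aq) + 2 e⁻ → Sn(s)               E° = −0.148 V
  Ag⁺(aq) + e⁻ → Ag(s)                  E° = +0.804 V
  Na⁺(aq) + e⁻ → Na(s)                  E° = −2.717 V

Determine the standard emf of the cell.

+0.244 V

The Sn²⁺/Sn couple has the higher E°, so Sn ion is reduced (cathode) and Cd is oxidized (anode).
E°cell = E°(cathode) − E°(anode) = −0.148 − (−0.392) = +0.244 V.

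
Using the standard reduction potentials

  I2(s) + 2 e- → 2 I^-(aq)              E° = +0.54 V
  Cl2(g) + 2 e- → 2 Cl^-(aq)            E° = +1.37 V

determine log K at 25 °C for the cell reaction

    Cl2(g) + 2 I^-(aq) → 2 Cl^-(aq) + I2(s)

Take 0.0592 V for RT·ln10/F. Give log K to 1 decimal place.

log K = 28.0

The Cl₂/Cl⁻ couple is reduced (cathode); E°cell = +1.37 − (+0.54) = +0.83 V with n = 2.
At equilibrium E = 0, so log K = nE°cell / 0.0592 = (2)(+0.83) / 0.0592 = 28.0.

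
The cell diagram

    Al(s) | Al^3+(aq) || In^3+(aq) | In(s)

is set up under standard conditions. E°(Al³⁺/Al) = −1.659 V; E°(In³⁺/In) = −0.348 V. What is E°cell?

By convention the left-hand electrode in cell notation is the anode (oxidation) and the right-hand electrode is the cathode (reduction).
E°cell = E°(right) − E°(left) = −0.348 − (−1.659) = +1.311 V.

+1.311 V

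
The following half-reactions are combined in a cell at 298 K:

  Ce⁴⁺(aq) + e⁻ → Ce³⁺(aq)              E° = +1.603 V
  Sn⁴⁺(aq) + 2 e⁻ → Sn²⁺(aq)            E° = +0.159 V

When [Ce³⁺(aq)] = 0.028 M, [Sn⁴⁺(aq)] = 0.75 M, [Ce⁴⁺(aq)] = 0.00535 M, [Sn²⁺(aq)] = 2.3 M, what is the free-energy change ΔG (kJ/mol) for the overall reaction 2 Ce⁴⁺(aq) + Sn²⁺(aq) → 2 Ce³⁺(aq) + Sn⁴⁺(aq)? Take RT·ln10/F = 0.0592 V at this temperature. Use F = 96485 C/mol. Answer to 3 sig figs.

−273 kJ/mol

The standard cell potential is +1.603 − (+0.159) = +1.444 V, with n = 2 electrons in the balanced equation.
Q = ([Ce³⁺(aq)]^2·[Sn⁴⁺(aq)]) / ([Ce⁴⁺(aq)]^2·[Sn²⁺(aq)]) = 8.93, so log Q = 0.951 and E = +1.444 − (0.0592/2)(0.951) = +1.4159 V.
Finally ΔG = −nFE = −(2)(96485 C/mol)(+1.4159 V) = −273 kJ/mol.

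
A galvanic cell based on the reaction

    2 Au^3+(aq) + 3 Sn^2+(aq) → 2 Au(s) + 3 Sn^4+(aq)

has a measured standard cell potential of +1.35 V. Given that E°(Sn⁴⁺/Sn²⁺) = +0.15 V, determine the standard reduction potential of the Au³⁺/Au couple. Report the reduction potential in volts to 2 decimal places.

+1.50 V

In the reaction as written the Au³⁺/Au couple is reduced (cathode) and Sn⁴⁺/Sn²⁺ is oxidized (anode), so E°cell = E°(Au³⁺/Au) − E°(Sn⁴⁺/Sn²⁺).
E°(Au³⁺/Au) = E°cell + E°(anode) = +1.35 + (+0.15) = +1.50 V.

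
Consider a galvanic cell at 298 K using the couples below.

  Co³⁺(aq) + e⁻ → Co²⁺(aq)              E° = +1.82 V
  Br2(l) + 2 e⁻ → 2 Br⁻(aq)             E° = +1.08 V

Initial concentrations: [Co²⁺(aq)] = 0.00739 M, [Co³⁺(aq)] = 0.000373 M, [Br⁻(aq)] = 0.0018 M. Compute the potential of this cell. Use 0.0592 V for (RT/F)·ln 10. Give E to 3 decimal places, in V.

Co³⁺/Co²⁺ is reduced (cathode, E° = +1.82 V) and Br₂/Br⁻ is oxidized (anode).
E°cell = +1.82 − (+1.08) = +0.74 V, with n = 2 electrons transferred.
Balancing gives 2 Co³⁺(aq) + 2 Br⁻(aq) → 2 Co²⁺(aq) + Br2(l); hence Q = [Co²⁺(aq)]^2 / ([Co³⁺(aq)]^2·[Br⁻(aq)]^2) = 1.21×10^8 (log Q = 8.083).
E = E° − (0.0592/n)·log Q = +0.74 − (0.0592/2)(8.083) = +0.501 V.

+0.501 V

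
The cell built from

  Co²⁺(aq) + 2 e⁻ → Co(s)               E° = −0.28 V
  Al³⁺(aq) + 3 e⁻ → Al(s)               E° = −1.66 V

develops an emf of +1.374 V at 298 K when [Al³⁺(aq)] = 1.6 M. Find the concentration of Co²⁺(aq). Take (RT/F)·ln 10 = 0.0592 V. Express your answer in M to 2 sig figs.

With Co²⁺/Co at the cathode and Al³⁺/Al at the anode, E°cell = −0.28 − (−1.66) = +1.38 V (n = 6).
From the Nernst equation, log Q = n(E° − E)/0.0592 = 6·(+1.38 − (+1.374))/0.0592 = 0.608.
Balancing electrons gives 3 Co²⁺(aq) + 2 Al(s) → 3 Co(s) + 2 Al³⁺(aq); thus Q = [Al³⁺(aq)]^2 / [Co²⁺(aq)]^3.
Solving for the unknown gives log [Co²⁺(aq)] = −0.067, so [Co²⁺(aq)] ≈ 0.86 M.

0.86 M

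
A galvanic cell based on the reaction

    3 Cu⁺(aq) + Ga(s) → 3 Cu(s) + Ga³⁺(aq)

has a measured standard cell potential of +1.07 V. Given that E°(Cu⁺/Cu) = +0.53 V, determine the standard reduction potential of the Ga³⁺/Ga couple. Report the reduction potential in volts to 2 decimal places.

−0.54 V

In the reaction as written the Cu⁺/Cu couple is reduced (cathode) and Ga³⁺/Ga is oxidized (anode), so E°cell = E°(Cu⁺/Cu) − E°(Ga³⁺/Ga).
E°(Ga³⁺/Ga) = E°(cathode) − E°cell = +0.53 − (+1.07) = −0.54 V.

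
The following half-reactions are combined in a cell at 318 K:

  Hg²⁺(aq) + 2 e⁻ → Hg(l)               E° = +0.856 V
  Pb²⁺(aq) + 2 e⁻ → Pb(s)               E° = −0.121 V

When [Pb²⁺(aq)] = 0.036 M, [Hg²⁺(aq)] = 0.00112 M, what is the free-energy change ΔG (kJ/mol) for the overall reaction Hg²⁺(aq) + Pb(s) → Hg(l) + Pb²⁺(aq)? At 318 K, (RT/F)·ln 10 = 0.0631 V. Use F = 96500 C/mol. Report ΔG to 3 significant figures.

With Hg²⁺/Hg reduced at the cathode, E°cell = +0.856 − (−0.121) = +0.977 V and n = 2.
Q = [Pb²⁺(aq)] / [Hg²⁺(aq)] = 32.1, so log Q = 1.507 and E = +0.977 − (0.0631/2)(1.507) = +0.9295 V.
Finally ΔG = −nFE = −(2)(96500 C/mol)(+0.9295 V) = −179 kJ/mol.

−179 kJ/mol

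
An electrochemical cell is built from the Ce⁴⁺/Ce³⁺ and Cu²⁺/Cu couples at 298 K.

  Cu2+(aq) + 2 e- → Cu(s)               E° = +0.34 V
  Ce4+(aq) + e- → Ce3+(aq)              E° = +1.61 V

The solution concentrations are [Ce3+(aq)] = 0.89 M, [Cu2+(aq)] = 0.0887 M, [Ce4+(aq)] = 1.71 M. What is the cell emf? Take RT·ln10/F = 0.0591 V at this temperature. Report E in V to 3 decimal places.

+1.318 V

Ce⁴⁺/Ce³⁺ is reduced (cathode, E° = +1.61 V) and Cu²⁺/Cu is oxidized (anode).
E°cell = E°cat − E°an = +1.61 − (+0.34) = +1.27 V; n = 2.
For the overall reaction 2 Ce4+(aq) + Cu(s) → 2 Ce3+(aq) + Cu2+(aq), Q = ([Ce3+(aq)]^2·[Cu2+(aq)]) / [Ce4+(aq)]^2 = 0.024, giving log Q = −1.619.
E = E° − (0.0591/n)·log Q = +1.27 − (0.0591/2)(−1.619) = +1.318 V.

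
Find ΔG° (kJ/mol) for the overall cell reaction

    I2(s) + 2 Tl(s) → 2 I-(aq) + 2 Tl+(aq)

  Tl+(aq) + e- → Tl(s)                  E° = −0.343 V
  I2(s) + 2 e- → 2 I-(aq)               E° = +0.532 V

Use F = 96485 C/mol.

−169 kJ/mol

In the reaction as written I2(s) is reduced, so the I₂/I⁻ couple is the cathode and Tl⁺/Tl is the anode.
E°cell = +0.532 − (−0.343) = +0.875 V; balancing electrons gives n = 2.
ΔG° = −nFE°cell = −(2)(96485)(+0.875) J/mol = −169 kJ/mol.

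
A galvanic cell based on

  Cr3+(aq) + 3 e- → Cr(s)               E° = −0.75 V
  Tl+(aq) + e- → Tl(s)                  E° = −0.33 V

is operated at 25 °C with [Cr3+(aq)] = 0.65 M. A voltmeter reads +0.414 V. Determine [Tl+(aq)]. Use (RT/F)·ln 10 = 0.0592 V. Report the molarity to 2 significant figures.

0.69 M

The Tl⁺/Tl couple has the larger reduction potential, so it is the cathode: E°cell = −0.33 − (−0.75) = +0.42 V and n = 3.
Since E = E° − (0.0592/n)·log Q, log Q = n(E° − E)/0.0592 = 0.304.
Balancing electrons gives 3 Tl+(aq) + Cr(s) → 3 Tl(s) + Cr3+(aq); thus Q = [Cr3+(aq)] / [Tl+(aq)]^3.
Isolating [Tl+(aq)] in Q = 10^{0.304} yields log [Tl+(aq)] = −0.164, i.e. 0.69 M.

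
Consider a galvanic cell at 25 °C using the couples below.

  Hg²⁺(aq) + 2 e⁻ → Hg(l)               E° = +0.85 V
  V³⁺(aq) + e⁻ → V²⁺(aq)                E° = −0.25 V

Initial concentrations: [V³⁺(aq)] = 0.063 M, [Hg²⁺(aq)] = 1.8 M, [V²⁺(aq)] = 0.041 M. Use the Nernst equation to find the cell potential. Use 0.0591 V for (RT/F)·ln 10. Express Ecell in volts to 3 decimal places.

+1.097 V

Hg²⁺/Hg is reduced (cathode, E° = +0.85 V) and V³⁺/V²⁺ is oxidized (anode).
E°cell = E°cat − E°an = +0.85 − (−0.25) = +1.10 V; n = 2.
The balanced reaction is Hg²⁺(aq) + 2 V²⁺(aq) → Hg(l) + 2 V³⁺(aq), so Q = [V³⁺(aq)]^2 / ([Hg²⁺(aq)]·[V²⁺(aq)]^2) = 1.31 and log Q = 0.118.
By the Nernst equation, E = +1.10 − (0.0591/2)·(0.118) = +1.097 V.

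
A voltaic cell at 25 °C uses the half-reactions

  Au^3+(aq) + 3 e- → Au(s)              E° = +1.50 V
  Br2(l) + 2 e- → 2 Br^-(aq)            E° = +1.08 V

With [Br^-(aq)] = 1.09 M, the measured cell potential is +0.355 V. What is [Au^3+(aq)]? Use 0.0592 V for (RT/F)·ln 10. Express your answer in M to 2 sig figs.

0.00039 M

The Au³⁺/Au couple has the larger reduction potential, so it is the cathode: E°cell = +1.50 − (+1.08) = +0.42 V and n = 6.
Since E = E° − (0.0592/n)·log Q, log Q = n(E° − E)/0.0592 = 6.588.
For 2 Au^3+(aq) + 6 Br^-(aq) → 2 Au(s) + 3 Br2(l), the reaction quotient is Q = 1 / ([Au^3+(aq)]^2·[Br^-(aq)]^6).
Isolating [Au^3+(aq)] in Q = 10^{6.588} yields log [Au^3+(aq)] = −3.406, i.e. 0.00039 M.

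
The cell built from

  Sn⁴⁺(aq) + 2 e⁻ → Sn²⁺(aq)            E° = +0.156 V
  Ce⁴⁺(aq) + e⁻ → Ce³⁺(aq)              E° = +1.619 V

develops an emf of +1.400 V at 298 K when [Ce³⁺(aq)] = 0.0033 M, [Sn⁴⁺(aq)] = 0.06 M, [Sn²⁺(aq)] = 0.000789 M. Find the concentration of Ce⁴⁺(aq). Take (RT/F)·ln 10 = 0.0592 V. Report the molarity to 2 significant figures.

With Ce⁴⁺/Ce³⁺ at the cathode and Sn⁴⁺/Sn²⁺ at the anode, E°cell = +1.619 − (+0.156) = +1.463 V (n = 2).
Since E = E° − (0.0592/n)·log Q, log Q = n(E° − E)/0.0592 = 2.128.
For 2 Ce⁴⁺(aq) + Sn²⁺(aq) → 2 Ce³⁺(aq) + Sn⁴⁺(aq), the reaction quotient is Q = ([Ce³⁺(aq)]^2·[Sn⁴⁺(aq)]) / ([Ce⁴⁺(aq)]^2·[Sn²⁺(aq)]).
Substituting the known concentrations and solving, log [Ce⁴⁺(aq)] = −2.605 and [Ce⁴⁺(aq)] = 0.0025 M.

0.0025 M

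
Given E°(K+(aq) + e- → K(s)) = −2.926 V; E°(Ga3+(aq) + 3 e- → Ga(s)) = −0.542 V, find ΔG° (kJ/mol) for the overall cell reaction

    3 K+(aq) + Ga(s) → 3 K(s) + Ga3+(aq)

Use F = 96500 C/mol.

+690 kJ/mol

In the reaction as written K+(aq) is reduced, so the K⁺/K couple is the cathode and Ga³⁺/Ga is the anode.
E°cell = −2.926 − (−0.542) = −2.384 V; balancing electrons gives n = 3.
ΔG° = −nFE°cell = −(3)(96500)(−2.384) J/mol = +690 kJ/mol.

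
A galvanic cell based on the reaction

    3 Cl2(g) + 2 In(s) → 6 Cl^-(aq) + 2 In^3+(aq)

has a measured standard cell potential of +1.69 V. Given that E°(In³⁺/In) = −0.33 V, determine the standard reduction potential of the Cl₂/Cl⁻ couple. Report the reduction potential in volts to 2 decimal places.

+1.36 V

In the reaction as written the Cl₂/Cl⁻ couple is reduced (cathode) and In³⁺/In is oxidized (anode), so E°cell = E°(Cl₂/Cl⁻) − E°(In³⁺/In).
E°(Cl₂/Cl⁻) = E°cell + E°(anode) = +1.69 + (−0.33) = +1.36 V.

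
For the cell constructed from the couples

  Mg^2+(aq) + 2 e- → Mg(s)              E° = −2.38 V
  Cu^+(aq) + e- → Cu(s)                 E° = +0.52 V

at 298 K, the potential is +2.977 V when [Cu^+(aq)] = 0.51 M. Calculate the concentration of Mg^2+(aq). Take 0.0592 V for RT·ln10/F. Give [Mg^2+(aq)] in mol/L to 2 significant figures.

Cu⁺/Cu is the cathode (higher E°); E°cell = +0.52 − (−2.38) = +2.90 V with n = 2.
Rearranging E = E° − (0.0592/n)·log Q gives log Q = 2(+2.90 − (+2.977))/0.0592 = −2.601.
The balanced reaction is 2 Cu^+(aq) + Mg(s) → 2 Cu(s) + Mg^2+(aq), so Q = [Mg^2+(aq)] / [Cu^+(aq)]^2.
Solving for the unknown gives log [Mg^2+(aq)] = −3.186, so [Mg^2+(aq)] ≈ 0.00065 M.

0.00065 M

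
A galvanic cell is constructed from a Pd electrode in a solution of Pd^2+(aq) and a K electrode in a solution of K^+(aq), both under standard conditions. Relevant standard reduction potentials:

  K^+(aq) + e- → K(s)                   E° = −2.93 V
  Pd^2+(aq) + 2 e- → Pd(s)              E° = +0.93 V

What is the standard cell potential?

The Pd²⁺/Pd couple has the higher E°, so Pd ion is reduced (cathode) and K is oxidized (anode).
E°cell = E°(cathode) − E°(anode) = +0.93 − (−2.93) = +3.86 V.

+3.86 V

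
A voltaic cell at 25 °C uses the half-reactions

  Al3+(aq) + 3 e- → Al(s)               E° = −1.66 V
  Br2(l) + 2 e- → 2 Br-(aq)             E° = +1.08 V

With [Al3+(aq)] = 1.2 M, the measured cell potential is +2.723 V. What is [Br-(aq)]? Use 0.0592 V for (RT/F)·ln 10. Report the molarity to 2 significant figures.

1.8 M

Br₂/Br⁻ is the cathode (higher E°); E°cell = +1.08 − (−1.66) = +2.74 V with n = 6.
Since E = E° − (0.0592/n)·log Q, log Q = n(E° − E)/0.0592 = 1.723.
Balancing electrons gives 3 Br2(l) + 2 Al(s) → 6 Br-(aq) + 2 Al3+(aq); thus Q = [Br-(aq)]^6·[Al3+(aq)]^2.
Substituting the known concentrations and solving, log [Br-(aq)] = 0.261 and [Br-(aq)] = 1.8 M.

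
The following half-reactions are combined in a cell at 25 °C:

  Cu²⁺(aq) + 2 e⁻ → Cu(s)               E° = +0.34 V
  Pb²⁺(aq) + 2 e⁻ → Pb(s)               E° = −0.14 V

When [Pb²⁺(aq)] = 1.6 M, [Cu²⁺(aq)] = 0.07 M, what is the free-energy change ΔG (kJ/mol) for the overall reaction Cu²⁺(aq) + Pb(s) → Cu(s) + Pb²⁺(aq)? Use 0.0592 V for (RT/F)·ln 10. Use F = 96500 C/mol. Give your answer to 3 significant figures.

With Cu²⁺/Cu reduced at the cathode, E°cell = +0.34 − (−0.14) = +0.48 V and n = 2.
The reaction quotient is [Pb²⁺(aq)] / [Cu²⁺(aq)] = 22.9; by Nernst, E = +0.48 − (0.0592/2)(1.359) = +0.4398 V.
ΔG = −nFE = −(2)(96500)(+0.4398) J/mol = −84.9 kJ/mol.

−84.9 kJ/mol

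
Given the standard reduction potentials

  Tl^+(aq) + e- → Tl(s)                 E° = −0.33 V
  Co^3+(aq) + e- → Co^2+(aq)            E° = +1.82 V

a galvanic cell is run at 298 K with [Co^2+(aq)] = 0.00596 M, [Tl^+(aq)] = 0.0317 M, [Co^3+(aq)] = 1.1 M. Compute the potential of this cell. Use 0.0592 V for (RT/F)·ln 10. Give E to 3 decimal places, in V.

+2.373 V

The Co³⁺/Co²⁺ couple has the more positive E°, so it is the cathode; Tl⁺/Tl is the anode.
E°cell = E°cat − E°an = +1.82 − (−0.33) = +2.15 V; n = 1.
For the overall reaction Co^3+(aq) + Tl(s) → Co^2+(aq) + Tl^+(aq), Q = ([Co^2+(aq)]·[Tl^+(aq)]) / [Co^3+(aq)] = 0.000172, giving log Q = −3.765.
E = E° − (0.0592/n)·log Q = +2.15 − (0.0592/1)(−3.765) = +2.373 V.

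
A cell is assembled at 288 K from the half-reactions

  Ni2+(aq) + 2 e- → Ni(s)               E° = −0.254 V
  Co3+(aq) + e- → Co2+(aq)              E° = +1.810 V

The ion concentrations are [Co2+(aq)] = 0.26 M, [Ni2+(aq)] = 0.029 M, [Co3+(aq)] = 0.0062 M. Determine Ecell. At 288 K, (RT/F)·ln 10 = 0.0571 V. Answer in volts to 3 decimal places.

+2.015 V

Since E°(Co³⁺/Co²⁺) > E°(Ni²⁺/Ni), Co³⁺/Co²⁺ serves as the cathode.
E°cell = +1.810 − (−0.254) = +2.064 V, with n = 2 electrons transferred.
For the overall reaction 2 Co3+(aq) + Ni(s) → 2 Co2+(aq) + Ni2+(aq), Q = ([Co2+(aq)]^2·[Ni2+(aq)]) / [Co3+(aq)]^2 = 51, giving log Q = 1.708.
By the Nernst equation, E = +2.064 − (0.0571/2)·(1.708) = +2.015 V.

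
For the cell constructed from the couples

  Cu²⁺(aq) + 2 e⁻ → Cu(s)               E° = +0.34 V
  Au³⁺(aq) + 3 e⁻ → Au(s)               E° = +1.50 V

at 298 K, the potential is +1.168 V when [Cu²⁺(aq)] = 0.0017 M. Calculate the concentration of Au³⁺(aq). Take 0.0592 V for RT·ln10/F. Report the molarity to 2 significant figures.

Au³⁺/Au is the cathode (higher E°); E°cell = +1.50 − (+0.34) = +1.16 V with n = 6.
From the Nernst equation, log Q = n(E° − E)/0.0592 = 6·(+1.16 − (+1.168))/0.0592 = −0.811.
Balancing electrons gives 2 Au³⁺(aq) + 3 Cu(s) → 2 Au(s) + 3 Cu²⁺(aq); thus Q = [Cu²⁺(aq)]^3 / [Au³⁺(aq)]^2.
Isolating [Au³⁺(aq)] in Q = 10^{−0.811} yields log [Au³⁺(aq)] = −3.749, i.e. 0.00018 M.

0.00018 M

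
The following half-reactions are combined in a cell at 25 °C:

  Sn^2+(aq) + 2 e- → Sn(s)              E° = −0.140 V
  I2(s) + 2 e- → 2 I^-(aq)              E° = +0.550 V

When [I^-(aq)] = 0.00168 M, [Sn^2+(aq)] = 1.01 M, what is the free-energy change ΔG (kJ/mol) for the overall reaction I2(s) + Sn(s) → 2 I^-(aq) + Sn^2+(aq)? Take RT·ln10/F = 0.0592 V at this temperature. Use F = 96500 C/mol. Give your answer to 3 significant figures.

−165 kJ/mol

The standard cell potential is +0.550 − (−0.140) = +0.690 V, with n = 2 electrons in the balanced equation.
Here Q = [I^-(aq)]^2·[Sn^2+(aq)] = 2.85×10^−6 (log Q = −5.545), giving E = +0.690 − (0.0592/2)·(−5.545) = +0.8541 V.
Then ΔG = −nFE = −2 × 96500 × +0.8541 J/mol = −165 kJ/mol.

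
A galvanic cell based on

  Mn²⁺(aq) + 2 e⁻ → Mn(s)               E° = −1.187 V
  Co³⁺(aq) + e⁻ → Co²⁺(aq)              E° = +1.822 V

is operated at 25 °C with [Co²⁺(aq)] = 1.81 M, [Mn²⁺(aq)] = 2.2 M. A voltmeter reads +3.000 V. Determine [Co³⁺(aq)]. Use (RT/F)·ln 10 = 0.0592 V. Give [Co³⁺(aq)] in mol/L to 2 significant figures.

Co³⁺/Co²⁺ is the cathode (higher E°); E°cell = +1.822 − (−1.187) = +3.009 V with n = 2.
Since E = E° − (0.0592/n)·log Q, log Q = n(E° − E)/0.0592 = 0.304.
The balanced reaction is 2 Co³⁺(aq) + Mn(s) → 2 Co²⁺(aq) + Mn²⁺(aq), so Q = ([Co²⁺(aq)]^2·[Mn²⁺(aq)]) / [Co³⁺(aq)]^2.
Substituting the known concentrations and solving, log [Co³⁺(aq)] = 0.277 and [Co³⁺(aq)] = 1.9 M.

1.9 M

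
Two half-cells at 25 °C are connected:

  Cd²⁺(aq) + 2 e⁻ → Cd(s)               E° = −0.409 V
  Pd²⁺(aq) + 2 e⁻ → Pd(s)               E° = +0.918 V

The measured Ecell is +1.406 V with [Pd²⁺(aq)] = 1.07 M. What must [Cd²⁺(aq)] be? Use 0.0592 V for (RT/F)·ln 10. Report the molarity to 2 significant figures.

Pd²⁺/Pd is the cathode (higher E°); E°cell = +0.918 − (−0.409) = +1.327 V with n = 2.
Rearranging E = E° − (0.0592/n)·log Q gives log Q = 2(+1.327 − (+1.406))/0.0592 = −2.669.
Balancing electrons gives Pd²⁺(aq) + Cd(s) → Pd(s) + Cd²⁺(aq); thus Q = [Cd²⁺(aq)] / [Pd²⁺(aq)].
Isolating [Cd²⁺(aq)] in Q = 10^{−2.669} yields log [Cd²⁺(aq)] = −2.640, i.e. 0.0023 M.

0.0023 M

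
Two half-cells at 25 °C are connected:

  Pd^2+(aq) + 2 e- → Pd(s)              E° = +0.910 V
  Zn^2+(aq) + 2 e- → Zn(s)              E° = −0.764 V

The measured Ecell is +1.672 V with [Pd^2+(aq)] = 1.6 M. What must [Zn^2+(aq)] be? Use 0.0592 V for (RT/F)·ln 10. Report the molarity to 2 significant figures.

The Pd²⁺/Pd couple has the larger reduction potential, so it is the cathode: E°cell = +0.910 − (−0.764) = +1.674 V and n = 2.
From the Nernst equation, log Q = n(E° − E)/0.0592 = 2·(+1.674 − (+1.672))/0.0592 = 0.068.
The balanced reaction is Pd^2+(aq) + Zn(s) → Pd(s) + Zn^2+(aq), so Q = [Zn^2+(aq)] / [Pd^2+(aq)].
Isolating [Zn^2+(aq)] in Q = 10^{0.068} yields log [Zn^2+(aq)] = 0.272, i.e. 1.9 M.

1.9 M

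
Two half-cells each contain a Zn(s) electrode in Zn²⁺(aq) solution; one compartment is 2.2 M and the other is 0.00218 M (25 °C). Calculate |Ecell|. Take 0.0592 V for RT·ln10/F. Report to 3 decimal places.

0.089 V

For a concentration cell E°cell = 0, since both electrodes use the same couple.
The compartment with the higher Zn²⁺(aq) concentration (2.2 M) acts as the cathode; ions are reduced there and produced at the dilute (0.00218 M) anode.
With n = 2, Ecell = −(0.0592/2)·log([dilute]/[conc]) = −(0.0592/2)·log(0.00218/2.2) = +0.089 V.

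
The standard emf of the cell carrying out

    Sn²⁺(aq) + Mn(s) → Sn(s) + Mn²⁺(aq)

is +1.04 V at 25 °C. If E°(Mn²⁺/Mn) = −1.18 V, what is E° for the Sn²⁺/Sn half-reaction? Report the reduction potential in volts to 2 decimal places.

In the reaction as written the Sn²⁺/Sn couple is reduced (cathode) and Mn²⁺/Mn is oxidized (anode), so E°cell = E°(Sn²⁺/Sn) − E°(Mn²⁺/Mn).
E°(Sn²⁺/Sn) = E°cell + E°(anode) = +1.04 + (−1.18) = −0.14 V.

−0.14 V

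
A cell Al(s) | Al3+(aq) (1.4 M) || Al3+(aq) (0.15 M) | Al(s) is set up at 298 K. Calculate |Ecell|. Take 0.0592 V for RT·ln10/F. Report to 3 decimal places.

For a concentration cell E°cell = 0, since both electrodes use the same couple.
The compartment with the higher Al3+(aq) concentration (1.4 M) acts as the cathode; ions are reduced there and produced at the dilute (0.15 M) anode.
With n = 3, Ecell = −(0.0592/3)·log([dilute]/[conc]) = −(0.0592/3)·log(0.15/1.4) = +0.019 V.

0.019 V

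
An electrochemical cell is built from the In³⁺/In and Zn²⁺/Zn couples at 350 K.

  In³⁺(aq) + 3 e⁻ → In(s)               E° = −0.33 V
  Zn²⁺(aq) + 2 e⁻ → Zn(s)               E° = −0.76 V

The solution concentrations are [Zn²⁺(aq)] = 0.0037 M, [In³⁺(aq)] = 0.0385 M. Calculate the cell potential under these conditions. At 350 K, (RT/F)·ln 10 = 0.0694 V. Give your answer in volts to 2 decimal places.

In³⁺/In is reduced (cathode, E° = −0.33 V) and Zn²⁺/Zn is oxidized (anode).
E°cell = −0.33 − (−0.76) = +0.43 V, with n = 6 electrons transferred.
The balanced reaction is 2 In³⁺(aq) + 3 Zn(s) → 2 In(s) + 3 Zn²⁺(aq), so Q = [Zn²⁺(aq)]^3 / [In³⁺(aq)]^2 = 3.42×10^−5 and log Q = −4.466.
E = E° − (0.0694/n)·log Q = +0.43 − (0.0694/6)(−4.466) = +0.48 V.

+0.48 V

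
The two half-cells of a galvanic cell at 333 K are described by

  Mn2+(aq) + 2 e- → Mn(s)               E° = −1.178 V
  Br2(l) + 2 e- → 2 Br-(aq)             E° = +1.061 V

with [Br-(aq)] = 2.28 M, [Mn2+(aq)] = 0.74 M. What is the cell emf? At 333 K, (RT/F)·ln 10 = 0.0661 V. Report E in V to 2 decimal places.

Since E°(Br₂/Br⁻) > E°(Mn²⁺/Mn), Br₂/Br⁻ serves as the cathode.
The standard potential is +1.061 − (−1.178) = +2.239 V and the balanced reaction transfers n = 2 electrons.
For the overall reaction Br2(l) + Mn(s) → 2 Br-(aq) + Mn2+(aq), Q = [Br-(aq)]^2·[Mn2+(aq)] = 3.85, giving log Q = 0.585.
By the Nernst equation, E = +2.239 − (0.0661/2)·(0.585) = +2.22 V.

+2.22 V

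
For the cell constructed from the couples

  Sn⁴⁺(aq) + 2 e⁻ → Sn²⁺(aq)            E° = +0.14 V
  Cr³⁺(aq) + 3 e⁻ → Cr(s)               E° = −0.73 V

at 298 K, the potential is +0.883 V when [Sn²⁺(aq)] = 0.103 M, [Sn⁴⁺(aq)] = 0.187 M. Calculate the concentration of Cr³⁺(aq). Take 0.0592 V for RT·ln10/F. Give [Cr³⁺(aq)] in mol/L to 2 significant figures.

Sn⁴⁺/Sn²⁺ is the cathode (higher E°); E°cell = +0.14 − (−0.73) = +0.87 V with n = 6.
From the Nernst equation, log Q = n(E° − E)/0.0592 = 6·(+0.87 − (+0.883))/0.0592 = −1.318.
For 3 Sn⁴⁺(aq) + 2 Cr(s) → 3 Sn²⁺(aq) + 2 Cr³⁺(aq), the reaction quotient is Q = ([Sn²⁺(aq)]^3·[Cr³⁺(aq)]^2) / [Sn⁴⁺(aq)]^3.
Isolating [Cr³⁺(aq)] in Q = 10^{−1.318} yields log [Cr³⁺(aq)] = −0.270, i.e. 0.54 M.

0.54 M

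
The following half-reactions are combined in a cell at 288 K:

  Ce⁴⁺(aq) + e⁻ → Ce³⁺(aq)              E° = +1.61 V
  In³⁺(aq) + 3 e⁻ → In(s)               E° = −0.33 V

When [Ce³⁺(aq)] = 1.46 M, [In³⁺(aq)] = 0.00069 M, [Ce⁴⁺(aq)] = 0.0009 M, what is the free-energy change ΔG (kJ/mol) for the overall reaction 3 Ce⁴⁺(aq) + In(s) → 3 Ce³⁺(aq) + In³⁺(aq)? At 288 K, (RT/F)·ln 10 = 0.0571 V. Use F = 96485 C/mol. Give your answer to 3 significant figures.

With Ce⁴⁺/Ce³⁺ reduced at the cathode, E°cell = +1.61 − (−0.33) = +1.94 V and n = 3.
The reaction quotient is ([Ce³⁺(aq)]^3·[In³⁺(aq)]) / [Ce⁴⁺(aq)]^3 = 2.95×10^6; by Nernst, E = +1.94 − (0.0571/3)(6.469) = +1.8169 V.
Finally ΔG = −nFE = −(3)(96485 C/mol)(+1.8169 V) = −526 kJ/mol.

−526 kJ/mol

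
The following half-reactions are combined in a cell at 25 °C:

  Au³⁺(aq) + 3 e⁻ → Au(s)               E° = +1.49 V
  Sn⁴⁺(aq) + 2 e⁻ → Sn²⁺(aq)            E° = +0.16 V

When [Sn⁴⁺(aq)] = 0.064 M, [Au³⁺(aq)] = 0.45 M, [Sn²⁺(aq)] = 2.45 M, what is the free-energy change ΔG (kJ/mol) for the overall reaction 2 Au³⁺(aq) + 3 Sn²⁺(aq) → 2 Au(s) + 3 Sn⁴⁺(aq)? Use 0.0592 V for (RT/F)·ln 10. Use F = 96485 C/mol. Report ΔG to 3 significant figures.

−793 kJ/mol

The standard cell potential is +1.49 − (+0.16) = +1.33 V, with n = 6 electrons in the balanced equation.
Here Q = [Sn⁴⁺(aq)]^3 / ([Au³⁺(aq)]^2·[Sn²⁺(aq)]^3) = 8.8×10^−5 (log Q = −4.055), giving E = +1.33 − (0.0592/6)·(−4.055) = +1.3700 V.
Finally ΔG = −nFE = −(6)(96485 C/mol)(+1.3700 V) = −793 kJ/mol.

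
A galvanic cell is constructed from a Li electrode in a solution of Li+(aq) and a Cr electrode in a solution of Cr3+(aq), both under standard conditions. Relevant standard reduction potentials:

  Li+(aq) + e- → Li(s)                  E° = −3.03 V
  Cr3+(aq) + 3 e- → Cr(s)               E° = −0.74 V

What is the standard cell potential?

+2.29 V

Of the two couples in this cell, the one with the more positive reduction potential is reduced at the cathode: here that is Cr³⁺/Cr (−0.74 V); Li⁺/Li (−3.03 V) is the anode.
E°cell = E°(cathode) − E°(anode) = −0.74 − (−3.03) = +2.29 V.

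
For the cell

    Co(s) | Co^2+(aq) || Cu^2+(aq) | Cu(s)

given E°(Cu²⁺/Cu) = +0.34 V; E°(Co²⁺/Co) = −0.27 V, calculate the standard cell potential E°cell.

+0.61 V

By convention the left-hand electrode in cell notation is the anode (oxidation) and the right-hand electrode is the cathode (reduction).
E°cell = E°(right) − E°(left) = +0.34 − (−0.27) = +0.61 V.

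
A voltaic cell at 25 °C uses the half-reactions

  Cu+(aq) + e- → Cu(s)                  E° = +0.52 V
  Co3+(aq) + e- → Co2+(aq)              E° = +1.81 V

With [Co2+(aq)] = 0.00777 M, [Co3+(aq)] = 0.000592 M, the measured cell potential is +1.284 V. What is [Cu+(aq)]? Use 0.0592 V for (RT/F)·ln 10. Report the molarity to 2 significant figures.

Co³⁺/Co²⁺ is the cathode (higher E°); E°cell = +1.81 − (+0.52) = +1.29 V with n = 1.
From the Nernst equation, log Q = n(E° − E)/0.0592 = 1·(+1.29 − (+1.284))/0.0592 = 0.101.
For Co3+(aq) + Cu(s) → Co2+(aq) + Cu+(aq), the reaction quotient is Q = ([Co2+(aq)]·[Cu+(aq)]) / [Co3+(aq)].
Substituting the known concentrations and solving, log [Cu+(aq)] = −1.017 and [Cu+(aq)] = 0.096 M.

0.096 M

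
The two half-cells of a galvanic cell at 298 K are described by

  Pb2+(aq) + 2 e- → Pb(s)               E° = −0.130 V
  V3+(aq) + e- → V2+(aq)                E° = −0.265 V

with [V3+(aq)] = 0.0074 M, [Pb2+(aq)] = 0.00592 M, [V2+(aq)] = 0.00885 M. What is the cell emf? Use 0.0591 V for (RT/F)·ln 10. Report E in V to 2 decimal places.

Since E°(Pb²⁺/Pb) > E°(V³⁺/V²⁺), Pb²⁺/Pb serves as the cathode.
E°cell = −0.130 − (−0.265) = +0.135 V, with n = 2 electrons transferred.
The balanced reaction is Pb2+(aq) + 2 V2+(aq) → Pb(s) + 2 V3+(aq), so Q = [V3+(aq)]^2 / ([Pb2+(aq)]·[V2+(aq)]^2) = 118 and log Q = 2.072.
By the Nernst equation, E = +0.135 − (0.0591/2)·(2.072) = +0.07 V.

+0.07 V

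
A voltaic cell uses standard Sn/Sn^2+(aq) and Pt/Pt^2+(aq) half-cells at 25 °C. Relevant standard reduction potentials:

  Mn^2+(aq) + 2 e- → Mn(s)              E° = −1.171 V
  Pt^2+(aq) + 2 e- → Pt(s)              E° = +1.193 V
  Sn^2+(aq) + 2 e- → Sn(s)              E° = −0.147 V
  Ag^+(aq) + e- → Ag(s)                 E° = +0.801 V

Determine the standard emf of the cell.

Of the two couples in this cell, the one with the more positive reduction potential is reduced at the cathode: here that is Pt²⁺/Pt (+1.193 V); Sn²⁺/Sn (−0.147 V) is the anode.
E°cell = E°(cathode) − E°(anode) = +1.193 − (−0.147) = +1.340 V.

+1.340 V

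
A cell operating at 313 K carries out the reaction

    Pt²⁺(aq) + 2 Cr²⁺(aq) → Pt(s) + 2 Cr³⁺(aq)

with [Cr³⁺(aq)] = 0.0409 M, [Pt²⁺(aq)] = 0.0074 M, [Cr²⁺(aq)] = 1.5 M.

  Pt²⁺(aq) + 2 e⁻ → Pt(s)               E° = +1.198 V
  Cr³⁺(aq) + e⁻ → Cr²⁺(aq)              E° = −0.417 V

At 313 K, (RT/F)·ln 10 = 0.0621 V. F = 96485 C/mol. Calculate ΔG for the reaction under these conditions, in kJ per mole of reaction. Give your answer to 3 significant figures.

−318 kJ/mol

The standard cell potential is +1.198 − (−0.417) = +1.615 V, with n = 2 electrons in the balanced equation.
The reaction quotient is [Cr³⁺(aq)]^2 / ([Pt²⁺(aq)]·[Cr²⁺(aq)]^2) = 0.1; by Nernst, E = +1.615 − (0.0621/2)(−0.998) = +1.6460 V.
Finally ΔG = −nFE = −(2)(96485 C/mol)(+1.6460 V) = −318 kJ/mol.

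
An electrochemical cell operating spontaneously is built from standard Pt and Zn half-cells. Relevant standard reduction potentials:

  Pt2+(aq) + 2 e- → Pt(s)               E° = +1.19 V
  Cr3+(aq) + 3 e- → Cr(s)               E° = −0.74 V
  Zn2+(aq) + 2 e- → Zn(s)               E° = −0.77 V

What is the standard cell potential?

Of the two couples in this cell, the one with the more positive reduction potential is reduced at the cathode: here that is Pt²⁺/Pt (+1.19 V); Zn²⁺/Zn (−0.77 V) is the anode.
E°cell = E°(cathode) − E°(anode) = +1.19 − (−0.77) = +1.96 V.

+1.96 V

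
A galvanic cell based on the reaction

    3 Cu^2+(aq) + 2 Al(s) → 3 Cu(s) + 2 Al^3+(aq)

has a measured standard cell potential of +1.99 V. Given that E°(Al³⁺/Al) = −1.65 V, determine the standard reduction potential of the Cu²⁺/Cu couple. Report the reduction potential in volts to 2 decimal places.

+0.34 V

In the reaction as written the Cu²⁺/Cu couple is reduced (cathode) and Al³⁺/Al is oxidized (anode), so E°cell = E°(Cu²⁺/Cu) − E°(Al³⁺/Al).
E°(Cu²⁺/Cu) = E°cell + E°(anode) = +1.99 + (−1.65) = +0.34 V.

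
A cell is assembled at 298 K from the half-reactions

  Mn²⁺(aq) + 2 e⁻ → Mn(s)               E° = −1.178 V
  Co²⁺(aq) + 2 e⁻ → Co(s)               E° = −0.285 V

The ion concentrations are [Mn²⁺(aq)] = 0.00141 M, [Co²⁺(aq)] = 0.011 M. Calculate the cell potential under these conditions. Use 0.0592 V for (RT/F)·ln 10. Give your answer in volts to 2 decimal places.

Co²⁺/Co is reduced (cathode, E° = −0.285 V) and Mn²⁺/Mn is oxidized (anode).
The standard potential is −0.285 − (−1.178) = +0.893 V and the balanced reaction transfers n = 2 electrons.
Balancing gives Co²⁺(aq) + Mn(s) → Co(s) + Mn²⁺(aq); hence Q = [Mn²⁺(aq)] / [Co²⁺(aq)] = 0.128 (log Q = −0.892).
E = E° − (0.0592/n)·log Q = +0.893 − (0.0592/2)(−0.892) = +0.92 V.

+0.92 V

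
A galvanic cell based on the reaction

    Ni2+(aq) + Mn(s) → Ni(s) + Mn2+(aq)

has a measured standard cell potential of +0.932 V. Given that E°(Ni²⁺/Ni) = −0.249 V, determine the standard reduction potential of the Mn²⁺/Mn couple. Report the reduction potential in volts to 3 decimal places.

In the reaction as written the Ni²⁺/Ni couple is reduced (cathode) and Mn²⁺/Mn is oxidized (anode), so E°cell = E°(Ni²⁺/Ni) − E°(Mn²⁺/Mn).
E°(Mn²⁺/Mn) = E°(cathode) − E°cell = −0.249 − (+0.932) = −1.181 V.

−1.181 V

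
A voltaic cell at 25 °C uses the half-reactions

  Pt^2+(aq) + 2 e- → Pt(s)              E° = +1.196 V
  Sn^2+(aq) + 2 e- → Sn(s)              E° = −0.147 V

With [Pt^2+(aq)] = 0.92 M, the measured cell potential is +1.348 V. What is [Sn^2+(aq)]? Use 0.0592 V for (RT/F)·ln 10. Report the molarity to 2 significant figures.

0.62 M

With Pt²⁺/Pt at the cathode and Sn²⁺/Sn at the anode, E°cell = +1.196 − (−0.147) = +1.343 V (n = 2).
Since E = E° − (0.0592/n)·log Q, log Q = n(E° − E)/0.0592 = −0.169.
For Pt^2+(aq) + Sn(s) → Pt(s) + Sn^2+(aq), the reaction quotient is Q = [Sn^2+(aq)] / [Pt^2+(aq)].
Substituting the known concentrations and solving, log [Sn^2+(aq)] = −0.205 and [Sn^2+(aq)] = 0.62 M.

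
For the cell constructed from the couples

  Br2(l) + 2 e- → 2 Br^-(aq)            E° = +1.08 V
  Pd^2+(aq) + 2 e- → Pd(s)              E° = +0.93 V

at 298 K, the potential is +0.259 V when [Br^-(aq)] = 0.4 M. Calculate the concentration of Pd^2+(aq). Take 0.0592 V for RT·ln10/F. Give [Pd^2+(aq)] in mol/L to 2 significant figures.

The Br₂/Br⁻ couple has the larger reduction potential, so it is the cathode: E°cell = +1.08 − (+0.93) = +0.15 V and n = 2.
Rearranging E = E° − (0.0592/n)·log Q gives log Q = 2(+0.15 − (+0.259))/0.0592 = −3.682.
The balanced reaction is Br2(l) + Pd(s) → 2 Br^-(aq) + Pd^2+(aq), so Q = [Br^-(aq)]^2·[Pd^2+(aq)].
Isolating [Pd^2+(aq)] in Q = 10^{−3.682} yields log [Pd^2+(aq)] = −2.886, i.e. 0.0013 M.

0.0013 M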